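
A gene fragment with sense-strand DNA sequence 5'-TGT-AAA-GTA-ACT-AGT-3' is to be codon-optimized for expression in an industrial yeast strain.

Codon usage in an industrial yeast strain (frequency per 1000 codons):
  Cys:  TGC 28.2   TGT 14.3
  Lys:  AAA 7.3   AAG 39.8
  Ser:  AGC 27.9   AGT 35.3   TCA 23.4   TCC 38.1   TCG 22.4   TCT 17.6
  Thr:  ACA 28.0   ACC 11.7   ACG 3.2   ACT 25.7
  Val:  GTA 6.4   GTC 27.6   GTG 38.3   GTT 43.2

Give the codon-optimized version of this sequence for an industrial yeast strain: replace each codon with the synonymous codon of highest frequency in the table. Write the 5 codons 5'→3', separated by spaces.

TGC AAG GTT ACA TCC

Codon 1 (Cys): best is TGC at 28.2.
Codon 2 (Lys): best is AAG at 39.8.
Codon 3 (Val): best is GTT at 43.2.
Codon 4 (Thr): best is ACA at 28.0.
Codon 5 (Ser): best is TCC at 38.1.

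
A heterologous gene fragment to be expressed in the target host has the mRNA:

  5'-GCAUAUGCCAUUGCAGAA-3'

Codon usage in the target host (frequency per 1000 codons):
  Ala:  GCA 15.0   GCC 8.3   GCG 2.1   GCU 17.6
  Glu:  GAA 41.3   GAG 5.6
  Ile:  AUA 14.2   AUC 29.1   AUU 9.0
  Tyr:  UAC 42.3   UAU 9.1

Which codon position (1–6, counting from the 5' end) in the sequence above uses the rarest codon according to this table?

Codon 1 GCA (Ala): 15.0 per 1000.
Codon 2 UAU (Tyr): 9.1 per 1000.
Codon 3 GCC (Ala): 8.3 per 1000.
Codon 4 AUU (Ile): 9.0 per 1000.
Codon 5 GCA (Ala): 15.0 per 1000.
Codon 6 GAA (Glu): 41.3 per 1000.
Lowest frequency is 8.3 at codon 3.

3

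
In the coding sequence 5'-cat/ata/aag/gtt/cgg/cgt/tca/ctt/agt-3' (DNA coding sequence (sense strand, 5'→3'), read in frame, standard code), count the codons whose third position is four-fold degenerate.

Codon 1 CAT (His): third position 2-fold.
Codon 2 ATA (Ile): third position 3-fold.
Codon 3 AAG (Lys): third position 2-fold.
Codon 4 GTT (Val): third position 4-fold.
Codon 5 CGG (Arg): third position 4-fold.
Codon 6 CGT (Arg): third position 4-fold.
Codon 7 TCA (Ser): third position 4-fold.
Codon 8 CTT (Leu): third position 4-fold.
Codon 9 AGT (Ser): third position 2-fold.
Four-fold degenerate third positions: 5.

5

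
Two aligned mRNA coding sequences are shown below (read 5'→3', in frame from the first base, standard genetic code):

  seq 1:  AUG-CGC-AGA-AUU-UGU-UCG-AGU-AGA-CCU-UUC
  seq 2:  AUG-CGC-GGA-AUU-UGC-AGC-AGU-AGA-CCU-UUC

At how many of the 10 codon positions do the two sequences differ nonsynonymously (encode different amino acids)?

Codon 1: AUG Met / AUG Met — identical.
Codon 2: CGC Arg / CGC Arg — identical.
Codon 3: AGA Arg / GGA Gly — nonsynonymous.
Codon 4: AUU Ile / AUU Ile — identical.
Codon 5: UGU Cys / UGC Cys — synonymous.
Codon 6: UCG Ser / AGC Ser — synonymous.
Codon 7: AGU Ser / AGU Ser — identical.
Codon 8: AGA Arg / AGA Arg — identical.
Codon 9: CCU Pro / CCU Pro — identical.
Codon 10: UUC Phe / UUC Phe — identical.
Nonsynonymous differences: 1.

1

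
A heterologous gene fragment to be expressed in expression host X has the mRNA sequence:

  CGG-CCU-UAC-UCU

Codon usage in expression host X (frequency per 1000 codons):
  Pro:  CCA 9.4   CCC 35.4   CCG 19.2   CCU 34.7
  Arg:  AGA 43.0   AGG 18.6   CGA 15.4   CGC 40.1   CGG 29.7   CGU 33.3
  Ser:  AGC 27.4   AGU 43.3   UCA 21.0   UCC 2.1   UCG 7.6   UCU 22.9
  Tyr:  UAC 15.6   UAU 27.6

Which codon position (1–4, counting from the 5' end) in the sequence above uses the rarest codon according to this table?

3

Codon 1 CGG (Arg): 29.7 per 1000.
Codon 2 CCU (Pro): 34.7 per 1000.
Codon 3 UAC (Tyr): 15.6 per 1000.
Codon 4 UCU (Ser): 22.9 per 1000.
Lowest frequency is 15.6 at codon 3.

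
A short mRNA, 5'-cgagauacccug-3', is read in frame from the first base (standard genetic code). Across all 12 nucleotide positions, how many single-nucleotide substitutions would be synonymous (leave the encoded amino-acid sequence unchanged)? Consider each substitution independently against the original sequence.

Codon 1 (CGA, Arg): 4 synonymous substitutions.
Codon 2 (GAU, Asp): 1 synonymous substitution.
Codon 3 (ACC, Thr): 3 synonymous substitutions.
Codon 4 (CUG, Leu): 4 synonymous substitutions.
Total: 4 + 1 + 3 + 4 = 12.

12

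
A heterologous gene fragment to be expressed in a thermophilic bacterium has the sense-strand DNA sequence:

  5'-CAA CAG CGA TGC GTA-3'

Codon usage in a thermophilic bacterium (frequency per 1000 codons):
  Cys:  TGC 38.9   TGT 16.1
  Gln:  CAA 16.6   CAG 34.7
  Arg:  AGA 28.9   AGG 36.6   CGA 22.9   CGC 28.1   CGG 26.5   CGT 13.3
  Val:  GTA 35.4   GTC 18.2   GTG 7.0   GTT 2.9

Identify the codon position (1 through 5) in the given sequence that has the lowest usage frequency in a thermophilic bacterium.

Codon 1 CAA (Gln): 16.6 per 1000.
Codon 2 CAG (Gln): 34.7 per 1000.
Codon 3 CGA (Arg): 22.9 per 1000.
Codon 4 TGC (Cys): 38.9 per 1000.
Codon 5 GTA (Val): 35.4 per 1000.
Lowest frequency is 16.6 at codon 1.

1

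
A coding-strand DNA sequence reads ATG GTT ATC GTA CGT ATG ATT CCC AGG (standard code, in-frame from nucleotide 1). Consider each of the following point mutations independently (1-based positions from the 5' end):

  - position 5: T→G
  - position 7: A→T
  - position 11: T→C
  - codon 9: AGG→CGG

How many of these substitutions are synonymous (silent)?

Codon 2: GTT (Val) → GGT (Gly) — missense.
Codon 3: ATC (Ile) → TTC (Phe) — missense.
Codon 4: GTA (Val) → GCA (Ala) — missense.
Codon 9: AGG (Arg) → CGG (Arg) — synonymous.
Synonymous: 1 of 4.

1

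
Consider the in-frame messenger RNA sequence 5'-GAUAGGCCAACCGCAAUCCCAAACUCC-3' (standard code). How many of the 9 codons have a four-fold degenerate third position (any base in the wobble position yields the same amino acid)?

5

Codon 1 GAU (Asp): third position 2-fold.
Codon 2 AGG (Arg): third position 2-fold.
Codon 3 CCA (Pro): third position 4-fold.
Codon 4 ACC (Thr): third position 4-fold.
Codon 5 GCA (Ala): third position 4-fold.
Codon 6 AUC (Ile): third position 3-fold.
Codon 7 CCA (Pro): third position 4-fold.
Codon 8 AAC (Asn): third position 2-fold.
Codon 9 UCC (Ser): third position 4-fold.
Four-fold degenerate third positions: 5.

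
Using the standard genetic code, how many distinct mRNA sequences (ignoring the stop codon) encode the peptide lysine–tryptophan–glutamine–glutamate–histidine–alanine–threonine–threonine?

1024

Lys: 2 codons.
Trp: 1 codon.
Gln: 2 codons.
Glu: 2 codons.
His: 2 codons.
Ala: 4 codons.
Thr: 4 codons.
Thr: 4 codons.
2 × 1 × 2 × 2 × 2 × 4 × 4 × 4 = 1024.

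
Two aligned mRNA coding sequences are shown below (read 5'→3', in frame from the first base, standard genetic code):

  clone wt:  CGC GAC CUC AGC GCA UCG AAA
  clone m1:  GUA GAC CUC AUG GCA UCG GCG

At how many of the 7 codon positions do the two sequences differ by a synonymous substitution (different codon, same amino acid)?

Codon 1: CGC Arg / GUA Val — nonsynonymous.
Codon 2: GAC Asp / GAC Asp — identical.
Codon 3: CUC Leu / CUC Leu — identical.
Codon 4: AGC Ser / AUG Met — nonsynonymous.
Codon 5: GCA Ala / GCA Ala — identical.
Codon 6: UCG Ser / UCG Ser — identical.
Codon 7: AAA Lys / GCG Ala — nonsynonymous.
Synonymous differences: 0.

0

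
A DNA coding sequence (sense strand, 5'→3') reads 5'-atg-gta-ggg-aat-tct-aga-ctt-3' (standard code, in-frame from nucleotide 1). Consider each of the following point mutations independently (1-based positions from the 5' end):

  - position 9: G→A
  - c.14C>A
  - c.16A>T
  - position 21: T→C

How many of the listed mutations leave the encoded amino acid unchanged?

Codon 3: GGG (Gly) → GGA (Gly) — synonymous.
Codon 5: TCT (Ser) → TAT (Tyr) — missense.
Codon 6: AGA (Arg) → TGA (Stop) — nonsense.
Codon 7: CTT (Leu) → CTC (Leu) — synonymous.
Synonymous: 2 of 4.

2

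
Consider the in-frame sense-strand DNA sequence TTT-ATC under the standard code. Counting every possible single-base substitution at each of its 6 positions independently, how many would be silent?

3

Codon 1 (TTT, Phe): 1 synonymous substitution.
Codon 2 (ATC, Ile): 2 synonymous substitutions.
Total: 1 + 2 = 3.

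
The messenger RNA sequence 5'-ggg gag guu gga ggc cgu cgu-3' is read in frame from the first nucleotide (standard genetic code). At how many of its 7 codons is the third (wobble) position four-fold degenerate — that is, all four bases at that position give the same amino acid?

Codon 1 GGG (Gly): third position 4-fold.
Codon 2 GAG (Glu): third position 2-fold.
Codon 3 GUU (Val): third position 4-fold.
Codon 4 GGA (Gly): third position 4-fold.
Codon 5 GGC (Gly): third position 4-fold.
Codon 6 CGU (Arg): third position 4-fold.
Codon 7 CGU (Arg): third position 4-fold.
Four-fold degenerate third positions: 6.

6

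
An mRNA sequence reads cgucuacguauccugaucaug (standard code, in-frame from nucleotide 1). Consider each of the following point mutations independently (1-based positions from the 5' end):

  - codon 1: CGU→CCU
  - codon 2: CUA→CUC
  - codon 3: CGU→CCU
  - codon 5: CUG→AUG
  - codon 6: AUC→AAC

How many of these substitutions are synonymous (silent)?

Codon 1: CGU (Arg) → CCU (Pro) — missense.
Codon 2: CUA (Leu) → CUC (Leu) — synonymous.
Codon 3: CGU (Arg) → CCU (Pro) — missense.
Codon 5: CUG (Leu) → AUG (Met) — missense.
Codon 6: AUC (Ile) → AAC (Asn) — missense.
Synonymous: 1 of 5.

1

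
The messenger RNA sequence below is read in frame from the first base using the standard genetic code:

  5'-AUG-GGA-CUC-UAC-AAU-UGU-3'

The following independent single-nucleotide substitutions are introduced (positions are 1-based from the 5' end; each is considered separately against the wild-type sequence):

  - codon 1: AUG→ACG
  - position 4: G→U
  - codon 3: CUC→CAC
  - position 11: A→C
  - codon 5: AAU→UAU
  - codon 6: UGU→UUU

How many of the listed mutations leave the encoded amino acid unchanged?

Codon 1: AUG (Met) → ACG (Thr) — missense.
Codon 2: GGA (Gly) → UGA (Stop) — nonsense.
Codon 3: CUC (Leu) → CAC (His) — missense.
Codon 4: UAC (Tyr) → UCC (Ser) — missense.
Codon 5: AAU (Asn) → UAU (Tyr) — missense.
Codon 6: UGU (Cys) → UUU (Phe) — missense.
Synonymous: 0 of 6.

0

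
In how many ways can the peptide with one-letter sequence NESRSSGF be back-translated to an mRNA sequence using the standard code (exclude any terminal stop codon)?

Asn: 2 codons.
Glu: 2 codons.
Ser: 6 codons.
Arg: 6 codons.
Ser: 6 codons.
Ser: 6 codons.
Gly: 4 codons.
Phe: 2 codons.
2 × 2 × 6 × 6 × 6 × 6 × 4 × 2 = 41472.

41472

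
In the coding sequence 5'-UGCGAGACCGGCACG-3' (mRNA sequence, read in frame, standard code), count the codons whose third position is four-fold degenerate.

Codon 1 UGC (Cys): third position 2-fold.
Codon 2 GAG (Glu): third position 2-fold.
Codon 3 ACC (Thr): third position 4-fold.
Codon 4 GGC (Gly): third position 4-fold.
Codon 5 ACG (Thr): third position 4-fold.
Four-fold degenerate third positions: 3.

3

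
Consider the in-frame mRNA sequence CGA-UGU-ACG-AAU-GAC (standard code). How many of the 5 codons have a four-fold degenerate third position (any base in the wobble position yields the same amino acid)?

Codon 1 CGA (Arg): third position 4-fold.
Codon 2 UGU (Cys): third position 2-fold.
Codon 3 ACG (Thr): third position 4-fold.
Codon 4 AAU (Asn): third position 2-fold.
Codon 5 GAC (Asp): third position 2-fold.
Four-fold degenerate third positions: 2.

2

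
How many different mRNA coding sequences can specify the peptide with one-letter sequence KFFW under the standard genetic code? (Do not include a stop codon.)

Lys: 2 codons.
Phe: 2 codons.
Phe: 2 codons.
Trp: 1 codon.
2 × 2 × 2 × 1 = 8.

8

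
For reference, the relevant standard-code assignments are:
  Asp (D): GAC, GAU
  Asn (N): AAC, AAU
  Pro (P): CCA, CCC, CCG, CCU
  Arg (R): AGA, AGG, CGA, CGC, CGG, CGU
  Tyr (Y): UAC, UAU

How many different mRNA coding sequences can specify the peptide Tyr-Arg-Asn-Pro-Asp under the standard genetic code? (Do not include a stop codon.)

192

Tyr: 2 codons.
Arg: 6 codons.
Asn: 2 codons.
Pro: 4 codons.
Asp: 2 codons.
2 × 6 × 2 × 4 × 2 = 192.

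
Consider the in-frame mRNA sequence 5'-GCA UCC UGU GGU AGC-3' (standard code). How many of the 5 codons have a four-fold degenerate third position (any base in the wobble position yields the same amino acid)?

3

Codon 1 GCA (Ala): third position 4-fold.
Codon 2 UCC (Ser): third position 4-fold.
Codon 3 UGU (Cys): third position 2-fold.
Codon 4 GGU (Gly): third position 4-fold.
Codon 5 AGC (Ser): third position 2-fold.
Four-fold degenerate third positions: 3.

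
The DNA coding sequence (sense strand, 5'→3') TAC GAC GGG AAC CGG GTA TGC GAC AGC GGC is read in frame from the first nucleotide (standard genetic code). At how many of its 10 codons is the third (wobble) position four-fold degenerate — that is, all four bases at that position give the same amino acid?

Codon 1 TAC (Tyr): third position 2-fold.
Codon 2 GAC (Asp): third position 2-fold.
Codon 3 GGG (Gly): third position 4-fold.
Codon 4 AAC (Asn): third position 2-fold.
Codon 5 CGG (Arg): third position 4-fold.
Codon 6 GTA (Val): third position 4-fold.
Codon 7 TGC (Cys): third position 2-fold.
Codon 8 GAC (Asp): third position 2-fold.
Codon 9 AGC (Ser): third position 2-fold.
Codon 10 GGC (Gly): third position 4-fold.
Four-fold degenerate third positions: 4.

4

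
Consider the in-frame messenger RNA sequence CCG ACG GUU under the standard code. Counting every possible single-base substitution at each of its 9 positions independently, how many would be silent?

Codon 1 (CCG, Pro): 3 synonymous substitutions.
Codon 2 (ACG, Thr): 3 synonymous substitutions.
Codon 3 (GUU, Val): 3 synonymous substitutions.
Total: 3 + 3 + 3 = 9.

9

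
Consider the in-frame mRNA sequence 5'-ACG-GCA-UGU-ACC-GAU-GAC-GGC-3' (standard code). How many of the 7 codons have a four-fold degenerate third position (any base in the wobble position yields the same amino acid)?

Codon 1 ACG (Thr): third position 4-fold.
Codon 2 GCA (Ala): third position 4-fold.
Codon 3 UGU (Cys): third position 2-fold.
Codon 4 ACC (Thr): third position 4-fold.
Codon 5 GAU (Asp): third position 2-fold.
Codon 6 GAC (Asp): third position 2-fold.
Codon 7 GGC (Gly): third position 4-fold.
Four-fold degenerate third positions: 4.

4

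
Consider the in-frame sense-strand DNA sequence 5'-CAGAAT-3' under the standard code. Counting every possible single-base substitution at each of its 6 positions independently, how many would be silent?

Codon 1 (CAG, Gln): 1 synonymous substitution.
Codon 2 (AAT, Asn): 1 synonymous substitution.
Total: 1 + 1 = 2.

2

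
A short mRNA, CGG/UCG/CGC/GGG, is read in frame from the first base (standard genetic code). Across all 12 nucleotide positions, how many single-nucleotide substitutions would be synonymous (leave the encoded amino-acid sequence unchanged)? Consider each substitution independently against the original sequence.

Codon 1 (CGG, Arg): 4 synonymous substitutions.
Codon 2 (UCG, Ser): 3 synonymous substitutions.
Codon 3 (CGC, Arg): 3 synonymous substitutions.
Codon 4 (GGG, Gly): 3 synonymous substitutions.
Total: 4 + 3 + 3 + 3 = 13.

13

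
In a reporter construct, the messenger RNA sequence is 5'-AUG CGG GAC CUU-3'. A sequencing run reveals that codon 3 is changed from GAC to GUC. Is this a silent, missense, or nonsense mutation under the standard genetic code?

Position 8 falls in codon 3: GAC → Asp.
After the substitution the codon is GUC → Val.
Asp ≠ Val, so this is a missense mutation.

missense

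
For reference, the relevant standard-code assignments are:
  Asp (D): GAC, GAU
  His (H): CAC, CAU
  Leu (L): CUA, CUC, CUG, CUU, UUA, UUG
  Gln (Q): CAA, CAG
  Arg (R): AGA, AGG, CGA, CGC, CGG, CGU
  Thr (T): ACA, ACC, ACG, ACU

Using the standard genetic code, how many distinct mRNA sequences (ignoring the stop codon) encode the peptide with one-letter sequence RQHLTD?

Arg: 6 codons.
Gln: 2 codons.
His: 2 codons.
Leu: 6 codons.
Thr: 4 codons.
Asp: 2 codons.
6 × 2 × 2 × 6 × 4 × 2 = 1152.

1152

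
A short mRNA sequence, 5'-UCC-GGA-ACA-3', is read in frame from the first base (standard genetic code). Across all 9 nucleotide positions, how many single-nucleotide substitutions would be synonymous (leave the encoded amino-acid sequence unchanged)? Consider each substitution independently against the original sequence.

9

Codon 1 (UCC, Ser): 3 synonymous substitutions.
Codon 2 (GGA, Gly): 3 synonymous substitutions.
Codon 3 (ACA, Thr): 3 synonymous substitutions.
Total: 3 + 3 + 3 = 9.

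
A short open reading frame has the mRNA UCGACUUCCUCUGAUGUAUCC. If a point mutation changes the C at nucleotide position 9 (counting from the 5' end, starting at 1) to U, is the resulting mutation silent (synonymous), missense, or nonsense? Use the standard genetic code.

Position 9 falls in codon 3: UCC → Ser.
After the substitution the codon is UCU → Ser.
Both encode Ser, so the change is synonymous.

silent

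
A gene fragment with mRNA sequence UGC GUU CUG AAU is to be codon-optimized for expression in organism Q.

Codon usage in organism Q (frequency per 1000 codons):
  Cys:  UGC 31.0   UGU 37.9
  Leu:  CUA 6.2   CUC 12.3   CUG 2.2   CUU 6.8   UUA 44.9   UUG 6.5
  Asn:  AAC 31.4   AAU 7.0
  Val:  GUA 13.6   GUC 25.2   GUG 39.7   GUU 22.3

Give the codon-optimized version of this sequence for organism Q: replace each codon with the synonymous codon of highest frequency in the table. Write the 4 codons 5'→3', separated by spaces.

UGU GUG UUA AAC

Codon 1 (Cys): best is UGU at 37.9.
Codon 2 (Val): best is GUG at 39.7.
Codon 3 (Leu): best is UUA at 44.9.
Codon 4 (Asn): best is AAC at 31.4.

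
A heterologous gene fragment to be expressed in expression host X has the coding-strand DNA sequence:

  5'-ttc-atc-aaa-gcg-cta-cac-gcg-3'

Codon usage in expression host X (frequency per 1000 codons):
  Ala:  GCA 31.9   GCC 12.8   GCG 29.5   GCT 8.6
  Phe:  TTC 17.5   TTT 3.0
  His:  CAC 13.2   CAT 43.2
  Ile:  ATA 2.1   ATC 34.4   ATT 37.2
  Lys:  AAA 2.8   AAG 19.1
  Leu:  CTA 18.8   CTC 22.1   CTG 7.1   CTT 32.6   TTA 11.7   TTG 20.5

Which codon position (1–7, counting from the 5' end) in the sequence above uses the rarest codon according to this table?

3

Codon 1 TTC (Phe): 17.5 per 1000.
Codon 2 ATC (Ile): 34.4 per 1000.
Codon 3 AAA (Lys): 2.8 per 1000.
Codon 4 GCG (Ala): 29.5 per 1000.
Codon 5 CTA (Leu): 18.8 per 1000.
Codon 6 CAC (His): 13.2 per 1000.
Codon 7 GCG (Ala): 29.5 per 1000.
Lowest frequency is 2.8 at codon 3.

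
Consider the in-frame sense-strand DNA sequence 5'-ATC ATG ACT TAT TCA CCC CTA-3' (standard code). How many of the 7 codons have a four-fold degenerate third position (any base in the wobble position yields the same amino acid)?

Codon 1 ATC (Ile): third position 3-fold.
Codon 2 ATG (Met): third position 1-fold.
Codon 3 ACT (Thr): third position 4-fold.
Codon 4 TAT (Tyr): third position 2-fold.
Codon 5 TCA (Ser): third position 4-fold.
Codon 6 CCC (Pro): third position 4-fold.
Codon 7 CTA (Leu): third position 4-fold.
Four-fold degenerate third positions: 4.

4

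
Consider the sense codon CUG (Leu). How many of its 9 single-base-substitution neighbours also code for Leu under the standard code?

4

Position 1: UUG → 1 synonymous.
Position 2: none → 0 synonymous.
Position 3: CUU, CUC, CUA → 3 synonymous.
Total: 1 + 0 + 3 = 4.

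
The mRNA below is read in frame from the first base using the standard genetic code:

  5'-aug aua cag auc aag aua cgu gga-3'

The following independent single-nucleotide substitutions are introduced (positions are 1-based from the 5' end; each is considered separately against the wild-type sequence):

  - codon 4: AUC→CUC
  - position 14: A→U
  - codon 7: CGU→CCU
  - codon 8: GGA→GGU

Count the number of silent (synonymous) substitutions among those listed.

Codon 4: AUC (Ile) → CUC (Leu) — missense.
Codon 5: AAG (Lys) → AUG (Met) — missense.
Codon 7: CGU (Arg) → CCU (Pro) — missense.
Codon 8: GGA (Gly) → GGU (Gly) — synonymous.
Synonymous: 1 of 4.

1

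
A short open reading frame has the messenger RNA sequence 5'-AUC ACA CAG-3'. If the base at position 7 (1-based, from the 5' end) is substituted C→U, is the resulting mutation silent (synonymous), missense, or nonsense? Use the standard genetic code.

nonsense

Position 7 falls in codon 3: CAG → Gln.
After the substitution the codon is UAG → Stop.
The new codon is a stop codon, so this is a nonsense mutation.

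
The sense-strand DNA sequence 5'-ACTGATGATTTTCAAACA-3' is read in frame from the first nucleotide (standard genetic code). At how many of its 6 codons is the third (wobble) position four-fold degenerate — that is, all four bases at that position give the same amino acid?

2

Codon 1 ACT (Thr): third position 4-fold.
Codon 2 GAT (Asp): third position 2-fold.
Codon 3 GAT (Asp): third position 2-fold.
Codon 4 TTT (Phe): third position 2-fold.
Codon 5 CAA (Gln): third position 2-fold.
Codon 6 ACA (Thr): third position 4-fold.
Four-fold degenerate third positions: 2.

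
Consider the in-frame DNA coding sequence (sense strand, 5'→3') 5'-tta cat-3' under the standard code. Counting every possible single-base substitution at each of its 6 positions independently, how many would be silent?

3

Codon 1 (TTA, Leu): 2 synonymous substitutions.
Codon 2 (CAT, His): 1 synonymous substitution.
Total: 2 + 1 = 3.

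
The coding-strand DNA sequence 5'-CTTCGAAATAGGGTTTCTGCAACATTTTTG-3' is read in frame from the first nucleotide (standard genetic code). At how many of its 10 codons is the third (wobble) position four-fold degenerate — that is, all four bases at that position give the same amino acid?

6

Codon 1 CTT (Leu): third position 4-fold.
Codon 2 CGA (Arg): third position 4-fold.
Codon 3 AAT (Asn): third position 2-fold.
Codon 4 AGG (Arg): third position 2-fold.
Codon 5 GTT (Val): third position 4-fold.
Codon 6 TCT (Ser): third position 4-fold.
Codon 7 GCA (Ala): third position 4-fold.
Codon 8 ACA (Thr): third position 4-fold.
Codon 9 TTT (Phe): third position 2-fold.
Codon 10 TTG (Leu): third position 2-fold.
Four-fold degenerate third positions: 6.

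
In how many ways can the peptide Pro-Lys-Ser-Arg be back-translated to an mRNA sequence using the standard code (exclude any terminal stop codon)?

Pro: 4 codons.
Lys: 2 codons.
Ser: 6 codons.
Arg: 6 codons.
4 × 2 × 6 × 6 = 288.

288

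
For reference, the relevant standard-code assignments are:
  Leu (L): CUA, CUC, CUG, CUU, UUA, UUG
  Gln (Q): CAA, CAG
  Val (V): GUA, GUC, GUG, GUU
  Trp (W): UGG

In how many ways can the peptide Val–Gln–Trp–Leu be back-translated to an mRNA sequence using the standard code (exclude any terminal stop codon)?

Val: 4 codons.
Gln: 2 codons.
Trp: 1 codon.
Leu: 6 codons.
4 × 2 × 1 × 6 = 48.

48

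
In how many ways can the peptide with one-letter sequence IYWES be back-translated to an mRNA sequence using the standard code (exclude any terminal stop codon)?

Ile: 3 codons.
Tyr: 2 codons.
Trp: 1 codon.
Glu: 2 codons.
Ser: 6 codons.
3 × 2 × 1 × 2 × 6 = 72.

72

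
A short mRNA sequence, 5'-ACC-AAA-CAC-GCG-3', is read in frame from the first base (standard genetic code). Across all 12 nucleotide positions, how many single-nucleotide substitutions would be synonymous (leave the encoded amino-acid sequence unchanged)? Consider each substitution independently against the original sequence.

Codon 1 (ACC, Thr): 3 synonymous substitutions.
Codon 2 (AAA, Lys): 1 synonymous substitution.
Codon 3 (CAC, His): 1 synonymous substitution.
Codon 4 (GCG, Ala): 3 synonymous substitutions.
Total: 3 + 1 + 1 + 3 = 8.

8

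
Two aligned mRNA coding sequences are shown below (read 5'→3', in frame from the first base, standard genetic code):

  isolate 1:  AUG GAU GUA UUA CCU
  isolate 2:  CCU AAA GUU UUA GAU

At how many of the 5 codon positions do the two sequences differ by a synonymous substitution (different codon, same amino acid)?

Codon 1: AUG Met / CCU Pro — nonsynonymous.
Codon 2: GAU Asp / AAA Lys — nonsynonymous.
Codon 3: GUA Val / GUU Val — synonymous.
Codon 4: UUA Leu / UUA Leu — identical.
Codon 5: CCU Pro / GAU Asp — nonsynonymous.
Synonymous differences: 1.

1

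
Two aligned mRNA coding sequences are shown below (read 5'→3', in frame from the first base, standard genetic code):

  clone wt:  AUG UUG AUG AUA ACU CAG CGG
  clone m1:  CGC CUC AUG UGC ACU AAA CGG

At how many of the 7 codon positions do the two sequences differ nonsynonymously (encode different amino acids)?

3

Codon 1: AUG Met / CGC Arg — nonsynonymous.
Codon 2: UUG Leu / CUC Leu — synonymous.
Codon 3: AUG Met / AUG Met — identical.
Codon 4: AUA Ile / UGC Cys — nonsynonymous.
Codon 5: ACU Thr / ACU Thr — identical.
Codon 6: CAG Gln / AAA Lys — nonsynonymous.
Codon 7: CGG Arg / CGG Arg — identical.
Nonsynonymous differences: 3.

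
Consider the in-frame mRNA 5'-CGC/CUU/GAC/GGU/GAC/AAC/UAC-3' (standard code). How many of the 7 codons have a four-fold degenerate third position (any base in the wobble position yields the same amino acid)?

Codon 1 CGC (Arg): third position 4-fold.
Codon 2 CUU (Leu): third position 4-fold.
Codon 3 GAC (Asp): third position 2-fold.
Codon 4 GGU (Gly): third position 4-fold.
Codon 5 GAC (Asp): third position 2-fold.
Codon 6 AAC (Asn): third position 2-fold.
Codon 7 UAC (Tyr): third position 2-fold.
Four-fold degenerate third positions: 3.

3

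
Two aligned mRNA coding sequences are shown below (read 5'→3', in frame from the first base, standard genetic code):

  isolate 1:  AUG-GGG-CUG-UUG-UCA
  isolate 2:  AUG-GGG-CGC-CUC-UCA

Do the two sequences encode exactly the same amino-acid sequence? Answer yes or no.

no

Codon 1: AUG Met / AUG Met — identical.
Codon 2: GGG Gly / GGG Gly — identical.
Codon 3: CUG Leu / CGC Arg — nonsynonymous.
Codon 4: UUG Leu / CUC Leu — synonymous.
Codon 5: UCA Ser / UCA Ser — identical.
Nonsynonymous differences: 1 → different protein.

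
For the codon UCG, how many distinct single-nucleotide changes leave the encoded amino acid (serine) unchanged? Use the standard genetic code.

Position 1: none → 0 synonymous.
Position 2: none → 0 synonymous.
Position 3: UCU, UCC, UCA → 3 synonymous.
Total: 0 + 0 + 3 = 3.

3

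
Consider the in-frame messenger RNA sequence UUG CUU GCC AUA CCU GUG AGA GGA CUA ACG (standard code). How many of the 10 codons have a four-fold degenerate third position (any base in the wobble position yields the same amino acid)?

Codon 1 UUG (Leu): third position 2-fold.
Codon 2 CUU (Leu): third position 4-fold.
Codon 3 GCC (Ala): third position 4-fold.
Codon 4 AUA (Ile): third position 3-fold.
Codon 5 CCU (Pro): third position 4-fold.
Codon 6 GUG (Val): third position 4-fold.
Codon 7 AGA (Arg): third position 2-fold.
Codon 8 GGA (Gly): third position 4-fold.
Codon 9 CUA (Leu): third position 4-fold.
Codon 10 ACG (Thr): third position 4-fold.
Four-fold degenerate third positions: 7.

7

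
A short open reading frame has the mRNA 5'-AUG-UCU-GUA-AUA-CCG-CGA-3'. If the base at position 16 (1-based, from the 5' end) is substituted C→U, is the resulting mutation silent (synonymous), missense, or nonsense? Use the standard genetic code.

Position 16 falls in codon 6: CGA → Arg.
After the substitution the codon is UGA → Stop.
The new codon is a stop codon, so this is a nonsense mutation.

nonsense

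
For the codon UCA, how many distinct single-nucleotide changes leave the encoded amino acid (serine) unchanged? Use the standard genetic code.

Position 1: none → 0 synonymous.
Position 2: none → 0 synonymous.
Position 3: UCU, UCC, UCG → 3 synonymous.
Total: 0 + 0 + 3 = 3.

3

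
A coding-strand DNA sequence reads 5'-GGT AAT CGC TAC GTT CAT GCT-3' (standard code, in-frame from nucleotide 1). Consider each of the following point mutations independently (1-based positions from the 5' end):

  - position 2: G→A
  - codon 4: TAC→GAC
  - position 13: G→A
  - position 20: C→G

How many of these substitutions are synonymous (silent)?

0

Codon 1: GGT (Gly) → GAT (Asp) — missense.
Codon 4: TAC (Tyr) → GAC (Asp) — missense.
Codon 5: GTT (Val) → ATT (Ile) — missense.
Codon 7: GCT (Ala) → GGT (Gly) — missense.
Synonymous: 0 of 4.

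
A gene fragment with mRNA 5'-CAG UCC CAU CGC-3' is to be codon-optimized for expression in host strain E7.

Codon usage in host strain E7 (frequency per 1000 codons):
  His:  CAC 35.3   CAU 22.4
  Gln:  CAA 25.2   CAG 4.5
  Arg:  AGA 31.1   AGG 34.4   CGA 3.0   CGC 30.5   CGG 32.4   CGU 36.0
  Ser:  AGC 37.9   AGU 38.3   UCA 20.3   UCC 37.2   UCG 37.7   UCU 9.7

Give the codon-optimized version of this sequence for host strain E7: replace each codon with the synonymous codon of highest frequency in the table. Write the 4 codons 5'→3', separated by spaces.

CAA AGU CAC CGU

Codon 1 (Gln): best is CAA at 25.2.
Codon 2 (Ser): best is AGU at 38.3.
Codon 3 (His): best is CAC at 35.3.
Codon 4 (Arg): best is CGU at 36.0.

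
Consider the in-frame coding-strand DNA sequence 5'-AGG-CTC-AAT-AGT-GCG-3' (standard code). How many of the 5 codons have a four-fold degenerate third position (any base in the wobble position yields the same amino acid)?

2

Codon 1 AGG (Arg): third position 2-fold.
Codon 2 CTC (Leu): third position 4-fold.
Codon 3 AAT (Asn): third position 2-fold.
Codon 4 AGT (Ser): third position 2-fold.
Codon 5 GCG (Ala): third position 4-fold.
Four-fold degenerate third positions: 2.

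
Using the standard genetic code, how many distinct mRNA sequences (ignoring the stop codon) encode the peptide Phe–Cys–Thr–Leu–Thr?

Phe: 2 codons.
Cys: 2 codons.
Thr: 4 codons.
Leu: 6 codons.
Thr: 4 codons.
2 × 2 × 4 × 6 × 4 = 384.

384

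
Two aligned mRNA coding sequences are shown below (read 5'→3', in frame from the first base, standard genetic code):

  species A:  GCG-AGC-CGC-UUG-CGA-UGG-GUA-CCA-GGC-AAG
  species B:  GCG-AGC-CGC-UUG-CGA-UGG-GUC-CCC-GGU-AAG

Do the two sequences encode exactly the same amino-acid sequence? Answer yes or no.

yes

Codon 1: GCG Ala / GCG Ala — identical.
Codon 2: AGC Ser / AGC Ser — identical.
Codon 3: CGC Arg / CGC Arg — identical.
Codon 4: UUG Leu / UUG Leu — identical.
Codon 5: CGA Arg / CGA Arg — identical.
Codon 6: UGG Trp / UGG Trp — identical.
Codon 7: GUA Val / GUC Val — synonymous.
Codon 8: CCA Pro / CCC Pro — synonymous.
Codon 9: GGC Gly / GGU Gly — synonymous.
Codon 10: AAG Lys / AAG Lys — identical.
Nonsynonymous differences: 0 → same protein.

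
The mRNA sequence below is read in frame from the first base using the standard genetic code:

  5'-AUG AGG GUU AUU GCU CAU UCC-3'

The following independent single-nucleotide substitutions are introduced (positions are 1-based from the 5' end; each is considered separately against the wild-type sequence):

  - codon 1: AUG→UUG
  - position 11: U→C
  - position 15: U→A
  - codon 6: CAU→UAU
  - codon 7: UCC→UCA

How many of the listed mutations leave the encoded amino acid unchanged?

Codon 1: AUG (Met) → UUG (Leu) — missense.
Codon 4: AUU (Ile) → ACU (Thr) — missense.
Codon 5: GCU (Ala) → GCA (Ala) — synonymous.
Codon 6: CAU (His) → UAU (Tyr) — missense.
Codon 7: UCC (Ser) → UCA (Ser) — synonymous.
Synonymous: 2 of 5.

2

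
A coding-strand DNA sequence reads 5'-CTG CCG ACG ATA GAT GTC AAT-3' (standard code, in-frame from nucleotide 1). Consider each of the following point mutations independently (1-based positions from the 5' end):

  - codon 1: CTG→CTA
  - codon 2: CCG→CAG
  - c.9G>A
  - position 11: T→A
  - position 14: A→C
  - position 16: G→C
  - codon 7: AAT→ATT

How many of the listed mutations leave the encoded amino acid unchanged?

2

Codon 1: CTG (Leu) → CTA (Leu) — synonymous.
Codon 2: CCG (Pro) → CAG (Gln) — missense.
Codon 3: ACG (Thr) → ACA (Thr) — synonymous.
Codon 4: ATA (Ile) → AAA (Lys) — missense.
Codon 5: GAT (Asp) → GCT (Ala) — missense.
Codon 6: GTC (Val) → CTC (Leu) — missense.
Codon 7: AAT (Asn) → ATT (Ile) — missense.
Synonymous: 2 of 7.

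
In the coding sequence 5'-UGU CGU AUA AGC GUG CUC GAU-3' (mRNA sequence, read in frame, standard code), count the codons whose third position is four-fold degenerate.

Codon 1 UGU (Cys): third position 2-fold.
Codon 2 CGU (Arg): third position 4-fold.
Codon 3 AUA (Ile): third position 3-fold.
Codon 4 AGC (Ser): third position 2-fold.
Codon 5 GUG (Val): third position 4-fold.
Codon 6 CUC (Leu): third position 4-fold.
Codon 7 GAU (Asp): third position 2-fold.
Four-fold degenerate third positions: 3.

3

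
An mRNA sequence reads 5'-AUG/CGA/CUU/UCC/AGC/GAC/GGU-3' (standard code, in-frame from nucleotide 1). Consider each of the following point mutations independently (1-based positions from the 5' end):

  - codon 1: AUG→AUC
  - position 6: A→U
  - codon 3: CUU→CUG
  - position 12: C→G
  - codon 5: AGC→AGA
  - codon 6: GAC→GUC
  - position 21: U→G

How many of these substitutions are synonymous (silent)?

Codon 1: AUG (Met) → AUC (Ile) — missense.
Codon 2: CGA (Arg) → CGU (Arg) — synonymous.
Codon 3: CUU (Leu) → CUG (Leu) — synonymous.
Codon 4: UCC (Ser) → UCG (Ser) — synonymous.
Codon 5: AGC (Ser) → AGA (Arg) — missense.
Codon 6: GAC (Asp) → GUC (Val) — missense.
Codon 7: GGU (Gly) → GGG (Gly) — synonymous.
Synonymous: 4 of 7.

4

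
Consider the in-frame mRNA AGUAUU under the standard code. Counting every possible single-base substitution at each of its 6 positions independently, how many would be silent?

3

Codon 1 (AGU, Ser): 1 synonymous substitution.
Codon 2 (AUU, Ile): 2 synonymous substitutions.
Total: 1 + 2 = 3.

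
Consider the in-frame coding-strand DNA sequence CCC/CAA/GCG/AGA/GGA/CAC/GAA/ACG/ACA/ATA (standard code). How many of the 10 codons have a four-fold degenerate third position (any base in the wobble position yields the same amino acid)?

Codon 1 CCC (Pro): third position 4-fold.
Codon 2 CAA (Gln): third position 2-fold.
Codon 3 GCG (Ala): third position 4-fold.
Codon 4 AGA (Arg): third position 2-fold.
Codon 5 GGA (Gly): third position 4-fold.
Codon 6 CAC (His): third position 2-fold.
Codon 7 GAA (Glu): third position 2-fold.
Codon 8 ACG (Thr): third position 4-fold.
Codon 9 ACA (Thr): third position 4-fold.
Codon 10 ATA (Ile): third position 3-fold.
Four-fold degenerate third positions: 5.

5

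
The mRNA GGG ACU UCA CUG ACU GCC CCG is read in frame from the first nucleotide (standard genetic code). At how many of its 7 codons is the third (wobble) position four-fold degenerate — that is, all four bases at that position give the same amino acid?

Codon 1 GGG (Gly): third position 4-fold.
Codon 2 ACU (Thr): third position 4-fold.
Codon 3 UCA (Ser): third position 4-fold.
Codon 4 CUG (Leu): third position 4-fold.
Codon 5 ACU (Thr): third position 4-fold.
Codon 6 GCC (Ala): third position 4-fold.
Codon 7 CCG (Pro): third position 4-fold.
Four-fold degenerate third positions: 7.

7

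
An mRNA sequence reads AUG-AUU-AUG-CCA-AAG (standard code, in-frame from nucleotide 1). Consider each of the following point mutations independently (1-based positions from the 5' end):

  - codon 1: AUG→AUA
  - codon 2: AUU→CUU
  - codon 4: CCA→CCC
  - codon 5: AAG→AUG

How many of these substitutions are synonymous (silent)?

Codon 1: AUG (Met) → AUA (Ile) — missense.
Codon 2: AUU (Ile) → CUU (Leu) — missense.
Codon 4: CCA (Pro) → CCC (Pro) — synonymous.
Codon 5: AAG (Lys) → AUG (Met) — missense.
Synonymous: 1 of 4.

1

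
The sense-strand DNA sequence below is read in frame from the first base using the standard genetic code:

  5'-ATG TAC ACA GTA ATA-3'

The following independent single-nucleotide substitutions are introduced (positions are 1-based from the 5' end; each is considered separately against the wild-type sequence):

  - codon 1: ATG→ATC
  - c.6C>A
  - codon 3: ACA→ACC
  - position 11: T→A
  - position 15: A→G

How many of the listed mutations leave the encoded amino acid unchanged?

1

Codon 1: ATG (Met) → ATC (Ile) — missense.
Codon 2: TAC (Tyr) → TAA (Stop) — nonsense.
Codon 3: ACA (Thr) → ACC (Thr) — synonymous.
Codon 4: GTA (Val) → GAA (Glu) — missense.
Codon 5: ATA (Ile) → ATG (Met) — missense.
Synonymous: 1 of 5.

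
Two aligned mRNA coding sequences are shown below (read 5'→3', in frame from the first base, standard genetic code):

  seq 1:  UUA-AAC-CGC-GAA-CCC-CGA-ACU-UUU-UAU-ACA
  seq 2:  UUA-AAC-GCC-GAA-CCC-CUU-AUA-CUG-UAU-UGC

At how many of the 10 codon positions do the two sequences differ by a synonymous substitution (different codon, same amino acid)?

0

Codon 1: UUA Leu / UUA Leu — identical.
Codon 2: AAC Asn / AAC Asn — identical.
Codon 3: CGC Arg / GCC Ala — nonsynonymous.
Codon 4: GAA Glu / GAA Glu — identical.
Codon 5: CCC Pro / CCC Pro — identical.
Codon 6: CGA Arg / CUU Leu — nonsynonymous.
Codon 7: ACU Thr / AUA Ile — nonsynonymous.
Codon 8: UUU Phe / CUG Leu — nonsynonymous.
Codon 9: UAU Tyr / UAU Tyr — identical.
Codon 10: ACA Thr / UGC Cys — nonsynonymous.
Synonymous differences: 0.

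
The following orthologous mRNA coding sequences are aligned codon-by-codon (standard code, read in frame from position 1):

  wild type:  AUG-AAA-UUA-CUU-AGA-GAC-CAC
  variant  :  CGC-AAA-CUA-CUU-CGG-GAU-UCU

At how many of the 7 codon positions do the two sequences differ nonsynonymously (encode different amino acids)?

Codon 1: AUG Met / CGC Arg — nonsynonymous.
Codon 2: AAA Lys / AAA Lys — identical.
Codon 3: UUA Leu / CUA Leu — synonymous.
Codon 4: CUU Leu / CUU Leu — identical.
Codon 5: AGA Arg / CGG Arg — synonymous.
Codon 6: GAC Asp / GAU Asp — synonymous.
Codon 7: CAC His / UCU Ser — nonsynonymous.
Nonsynonymous differences: 2.

2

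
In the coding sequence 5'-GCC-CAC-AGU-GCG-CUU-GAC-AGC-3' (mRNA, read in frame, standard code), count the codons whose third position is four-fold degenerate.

3

Codon 1 GCC (Ala): third position 4-fold.
Codon 2 CAC (His): third position 2-fold.
Codon 3 AGU (Ser): third position 2-fold.
Codon 4 GCG (Ala): third position 4-fold.
Codon 5 CUU (Leu): third position 4-fold.
Codon 6 GAC (Asp): third position 2-fold.
Codon 7 AGC (Ser): third position 2-fold.
Four-fold degenerate third positions: 3.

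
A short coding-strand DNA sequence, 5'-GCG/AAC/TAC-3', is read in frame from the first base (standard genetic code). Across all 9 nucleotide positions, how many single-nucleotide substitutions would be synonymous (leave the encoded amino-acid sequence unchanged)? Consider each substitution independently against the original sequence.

5

Codon 1 (GCG, Ala): 3 synonymous substitutions.
Codon 2 (AAC, Asn): 1 synonymous substitution.
Codon 3 (TAC, Tyr): 1 synonymous substitution.
Total: 3 + 1 + 1 = 5.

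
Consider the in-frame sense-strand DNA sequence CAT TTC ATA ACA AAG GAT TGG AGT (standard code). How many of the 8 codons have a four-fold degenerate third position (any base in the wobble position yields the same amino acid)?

Codon 1 CAT (His): third position 2-fold.
Codon 2 TTC (Phe): third position 2-fold.
Codon 3 ATA (Ile): third position 3-fold.
Codon 4 ACA (Thr): third position 4-fold.
Codon 5 AAG (Lys): third position 2-fold.
Codon 6 GAT (Asp): third position 2-fold.
Codon 7 TGG (Trp): third position 1-fold.
Codon 8 AGT (Ser): third position 2-fold.
Four-fold degenerate third positions: 1.

1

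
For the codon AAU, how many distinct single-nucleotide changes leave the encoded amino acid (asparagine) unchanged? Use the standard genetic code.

Position 1: none → 0 synonymous.
Position 2: none → 0 synonymous.
Position 3: AAC → 1 synonymous.
Total: 0 + 0 + 1 = 1.

1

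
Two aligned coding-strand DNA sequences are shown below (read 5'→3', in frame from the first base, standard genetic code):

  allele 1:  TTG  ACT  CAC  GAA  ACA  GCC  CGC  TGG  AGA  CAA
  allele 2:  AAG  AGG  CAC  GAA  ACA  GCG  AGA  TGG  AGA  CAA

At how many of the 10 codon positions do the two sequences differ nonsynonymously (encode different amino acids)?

Codon 1: TTG Leu / AAG Lys — nonsynonymous.
Codon 2: ACT Thr / AGG Arg — nonsynonymous.
Codon 3: CAC His / CAC His — identical.
Codon 4: GAA Glu / GAA Glu — identical.
Codon 5: ACA Thr / ACA Thr — identical.
Codon 6: GCC Ala / GCG Ala — synonymous.
Codon 7: CGC Arg / AGA Arg — synonymous.
Codon 8: TGG Trp / TGG Trp — identical.
Codon 9: AGA Arg / AGA Arg — identical.
Codon 10: CAA Gln / CAA Gln — identical.
Nonsynonymous differences: 2.

2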